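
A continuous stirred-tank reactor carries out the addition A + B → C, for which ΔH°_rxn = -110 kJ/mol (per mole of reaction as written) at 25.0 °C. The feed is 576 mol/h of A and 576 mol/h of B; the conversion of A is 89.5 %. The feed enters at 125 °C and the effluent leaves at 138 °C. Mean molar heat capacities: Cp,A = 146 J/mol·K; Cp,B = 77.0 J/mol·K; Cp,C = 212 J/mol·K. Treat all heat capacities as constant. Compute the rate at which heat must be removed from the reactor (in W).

Q_out = 15500 W

Extent of reaction ξ = 0.895 × 576 = 515.52 mol/h
Reaction term: ξ·ΔH°_rxn = 515.52 × -110 = -56707 kJ/h
Sensible, feed 125→25 °C: -12845 kJ/h
Outlet flows (mol/h): A 60.48, B 60.48, C 515.52
Sensible, products 25→138 °C: 13874 kJ/h
Q = ΔH = -55678 kJ/h = -15.466 kW
Heat removed = 15466 W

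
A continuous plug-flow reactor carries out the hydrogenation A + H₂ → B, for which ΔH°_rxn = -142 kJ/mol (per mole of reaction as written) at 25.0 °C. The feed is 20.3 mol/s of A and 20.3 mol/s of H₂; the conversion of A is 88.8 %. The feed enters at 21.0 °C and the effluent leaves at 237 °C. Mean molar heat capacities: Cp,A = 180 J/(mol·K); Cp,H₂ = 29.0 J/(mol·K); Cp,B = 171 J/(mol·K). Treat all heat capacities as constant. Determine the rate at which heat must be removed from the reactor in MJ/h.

Q_out = 6440 MJ/h

Extent of reaction ξ = 0.888 × 20.3 = 18.026 mol/s
Reaction term: ξ·ΔH°_rxn = 18.026 × -142 = -2559.7 kJ/s
Sensible, feed 21.0→25 °C: 16.971 kJ/s
Outlet flows (mol/s): A 2.2736, H₂ 2.2736, B 18.026
Sensible, products 25→237 °C: 754.23 kJ/s
Q = ΔH = -1788.5 kJ/s = -1788.5 kW
Heat removed = 6438.8 MJ/h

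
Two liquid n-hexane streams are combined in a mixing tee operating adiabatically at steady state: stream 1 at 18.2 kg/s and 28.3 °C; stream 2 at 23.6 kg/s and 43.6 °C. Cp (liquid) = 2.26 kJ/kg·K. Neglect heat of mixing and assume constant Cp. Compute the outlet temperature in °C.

Adiabatic, steady state ⇒ Σ ṁᵢCp,ᵢ(T_out − Tᵢ) = 0
T_out = Σ ṁᵢCp,ᵢTᵢ / Σ ṁᵢCp,ᵢ
      = 3489.5 / 94.468 = 36.938 °C

T_out = 36.9 °C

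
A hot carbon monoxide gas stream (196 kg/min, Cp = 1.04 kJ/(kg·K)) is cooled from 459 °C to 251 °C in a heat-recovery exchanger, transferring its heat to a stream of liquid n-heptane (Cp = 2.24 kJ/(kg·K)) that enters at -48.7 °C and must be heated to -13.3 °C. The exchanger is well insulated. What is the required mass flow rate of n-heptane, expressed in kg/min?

ṁ_c = 535 kg/min

Heat released by hot stream: Q = 196 × 1.04 × (459 − 251) = 42399 kJ/min
Energy balance on cold side (adiabatic exchanger): Q = ṁ_c·Cp_c·(T_c,out − T_c,in)
ṁ_c = 42399 / [2.24 × (-13.3 − -48.7)] = 534.69 kg/min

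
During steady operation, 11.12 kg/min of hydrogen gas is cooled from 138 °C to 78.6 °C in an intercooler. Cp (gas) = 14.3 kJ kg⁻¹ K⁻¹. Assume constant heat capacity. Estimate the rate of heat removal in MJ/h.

Q = ṁ·Cp·ΔT = 11.12 × 14.3 × (78.6 − 138) = -9445.6 kJ/min
Converting: 9445.6 / 60 s = 157.43 kW
Cooling duty = 566.73 MJ/h

Q_c = 567 MJ/h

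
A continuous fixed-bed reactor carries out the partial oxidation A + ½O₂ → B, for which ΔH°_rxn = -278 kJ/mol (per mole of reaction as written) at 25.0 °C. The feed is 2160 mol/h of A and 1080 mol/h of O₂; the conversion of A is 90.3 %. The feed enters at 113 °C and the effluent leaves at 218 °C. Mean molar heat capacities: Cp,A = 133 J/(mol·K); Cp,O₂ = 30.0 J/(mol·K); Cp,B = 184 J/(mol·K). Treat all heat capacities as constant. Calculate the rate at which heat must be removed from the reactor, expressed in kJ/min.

Extent of reaction ξ = 0.903 × 2160 = 1950.5 mol/h
Reaction term: ξ·ΔH°_rxn = 1950.5 × -278 = -542230 kJ/h
Sensible, feed 113→25 °C: -28132 kJ/h
Outlet flows (mol/h): A 209.52, O₂ 104.76, B 1950.5
Sensible, products 25→218 °C: 75250 kJ/h
Q = ΔH = -495120 kJ/h = -137.53 kW
Heat removed = 8251.9 kJ/min

Q_out = 8250 kJ/min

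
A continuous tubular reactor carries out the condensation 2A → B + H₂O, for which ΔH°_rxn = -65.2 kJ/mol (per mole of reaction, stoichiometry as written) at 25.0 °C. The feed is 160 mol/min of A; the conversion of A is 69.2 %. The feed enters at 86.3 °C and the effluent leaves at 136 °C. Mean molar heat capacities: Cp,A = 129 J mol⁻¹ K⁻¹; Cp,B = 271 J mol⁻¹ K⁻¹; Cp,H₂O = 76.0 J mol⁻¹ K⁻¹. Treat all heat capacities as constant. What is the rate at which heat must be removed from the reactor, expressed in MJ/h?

Q_out = 122 MJ/h

Extent of reaction ξ = 0.692 × 160 / 2 = 55.36 mol/min
Reaction term: ξ·ΔH°_rxn = 55.36 × -65.2 = -3609.5 kJ/min
Sensible, feed 86.3→25 °C: -1265.2 kJ/min
Outlet flows (mol/min): A 49.28, B 55.36, H₂O 55.36
Sensible, products 25→136 °C: 2837.9 kJ/min
Q = ΔH = -2036.8 kJ/min = -33.946 kW
Heat removed = 122.21 MJ/h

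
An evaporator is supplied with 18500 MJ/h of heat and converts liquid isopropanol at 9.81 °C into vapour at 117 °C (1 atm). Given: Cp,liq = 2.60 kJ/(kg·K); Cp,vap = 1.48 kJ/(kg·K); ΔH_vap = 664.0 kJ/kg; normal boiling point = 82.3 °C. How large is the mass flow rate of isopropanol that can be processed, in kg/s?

Δh = 2.60×(82.3−9.81) + 664.0 + 1.48×(117−82.3) = 903.83 kJ/kg
Q = 18500 MJ/h = 5138.9 kJ/s = 5138.9 kJ/s
ṁ = Q/Δh = 5138.9 / 903.83 = 5.6857 kg/s

ṁ = 5.69 kg/s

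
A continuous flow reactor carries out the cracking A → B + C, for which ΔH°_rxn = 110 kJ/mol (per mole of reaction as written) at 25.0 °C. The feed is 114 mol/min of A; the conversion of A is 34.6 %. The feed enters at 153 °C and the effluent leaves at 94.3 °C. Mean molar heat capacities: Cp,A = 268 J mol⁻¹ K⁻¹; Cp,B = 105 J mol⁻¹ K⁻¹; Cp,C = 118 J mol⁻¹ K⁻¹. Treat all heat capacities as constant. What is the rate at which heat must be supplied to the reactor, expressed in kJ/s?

Q_in = 40.4 kJ/s

Extent of reaction ξ = 0.346 × 114 = 39.444 mol/min
Reaction term: ξ·ΔH°_rxn = 39.444 × 110 = 4338.8 kJ/min
Sensible, feed 153→25 °C: -3910.7 kJ/min
Outlet flows (mol/min): A 74.556, B 39.444, C 39.444
Sensible, products 25→94.3 °C: 1994.2 kJ/min
Q = ΔH = 2422.4 kJ/min = 40.374 kW
Heat supplied = 40.374 kJ/s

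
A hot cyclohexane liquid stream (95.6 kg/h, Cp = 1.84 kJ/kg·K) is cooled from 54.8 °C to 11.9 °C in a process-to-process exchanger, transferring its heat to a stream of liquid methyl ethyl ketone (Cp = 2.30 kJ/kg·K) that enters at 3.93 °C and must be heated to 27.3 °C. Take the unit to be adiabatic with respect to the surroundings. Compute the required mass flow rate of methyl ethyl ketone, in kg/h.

ṁ_c = 140 kg/h

Heat released by hot stream: Q = 95.6 × 1.84 × (54.8 − 11.9) = 7546.3 kJ/h
Energy balance on cold side (adiabatic exchanger): Q = ṁ_c·Cp_c·(T_c,out − T_c,in)
ṁ_c = 7546.3 / [2.30 × (27.3 − 3.93)] = 140.39 kg/h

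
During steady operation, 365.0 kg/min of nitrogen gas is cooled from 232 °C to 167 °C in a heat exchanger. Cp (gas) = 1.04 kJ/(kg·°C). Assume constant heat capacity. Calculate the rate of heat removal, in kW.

Q_c = 411 kW

Q = ṁ·Cp·ΔT = 365.0 × 1.04 × (167 − 232) = -24674 kJ/min
Converting: 24674 / 60 s = 411.23 kW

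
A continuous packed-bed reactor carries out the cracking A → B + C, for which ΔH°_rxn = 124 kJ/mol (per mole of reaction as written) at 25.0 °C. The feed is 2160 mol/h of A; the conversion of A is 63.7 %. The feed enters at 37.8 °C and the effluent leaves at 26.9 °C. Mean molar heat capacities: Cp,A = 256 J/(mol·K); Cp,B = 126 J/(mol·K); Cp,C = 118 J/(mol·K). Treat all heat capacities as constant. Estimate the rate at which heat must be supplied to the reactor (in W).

Extent of reaction ξ = 0.637 × 2160 = 1375.9 mol/h
Reaction term: ξ·ΔH°_rxn = 1375.9 × 124 = 170610 kJ/h
Sensible, feed 37.8→25 °C: -7077.9 kJ/h
Outlet flows (mol/h): A 784.08, B 1375.9, C 1375.9
Sensible, products 25→26.9 °C: 1019.3 kJ/h
Q = ΔH = 164560 kJ/h = 45.71 kW
Heat supplied = 45710 W

Q_in = 45700 W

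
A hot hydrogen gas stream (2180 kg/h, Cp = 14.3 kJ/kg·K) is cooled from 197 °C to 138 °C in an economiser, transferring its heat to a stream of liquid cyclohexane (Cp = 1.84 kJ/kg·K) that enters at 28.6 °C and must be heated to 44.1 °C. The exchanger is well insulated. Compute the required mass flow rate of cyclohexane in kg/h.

ṁ_c = 64500 kg/h

Heat released by hot stream: Q = 2180 × 14.3 × (197 − 138) = 1.8393e+06 kJ/h
Energy balance on cold side (adiabatic exchanger): Q = ṁ_c·Cp_c·(T_c,out − T_c,in)
ṁ_c = 1.8393e+06 / [1.84 × (44.1 − 28.6)] = 64490 kg/h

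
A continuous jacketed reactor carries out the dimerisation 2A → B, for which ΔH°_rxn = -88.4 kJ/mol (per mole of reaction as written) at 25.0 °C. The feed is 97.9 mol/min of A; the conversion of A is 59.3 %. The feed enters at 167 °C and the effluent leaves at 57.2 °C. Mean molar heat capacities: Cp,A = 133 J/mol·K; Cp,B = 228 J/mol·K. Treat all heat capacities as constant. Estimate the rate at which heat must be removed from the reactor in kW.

Extent of reaction ξ = 0.593 × 97.9 / 2 = 29.027 mol/min
Reaction term: ξ·ΔH°_rxn = 29.027 × -88.4 = -2566 kJ/min
Sensible, feed 167→25 °C: -1848.9 kJ/min
Outlet flows (mol/min): A 39.845, B 29.027
Sensible, products 25→57.2 °C: 383.75 kJ/min
Q = ΔH = -4031.2 kJ/min = -67.187 kW
Heat removed = 67.187 kW

Q_out = 67.2 kW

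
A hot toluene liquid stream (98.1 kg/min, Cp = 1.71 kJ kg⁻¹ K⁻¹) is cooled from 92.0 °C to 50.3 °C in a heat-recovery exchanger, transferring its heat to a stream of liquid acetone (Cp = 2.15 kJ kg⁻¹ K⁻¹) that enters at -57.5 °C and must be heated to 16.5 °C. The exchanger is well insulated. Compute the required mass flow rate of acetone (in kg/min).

Heat released by hot stream: Q = 98.1 × 1.71 × (92.0 − 50.3) = 6995.2 kJ/min
Energy balance on cold side (adiabatic exchanger): Q = ṁ_c·Cp_c·(T_c,out − T_c,in)
ṁ_c = 6995.2 / [2.15 × (16.5 − -57.5)] = 43.967 kg/min

ṁ_c = 44.0 kg/min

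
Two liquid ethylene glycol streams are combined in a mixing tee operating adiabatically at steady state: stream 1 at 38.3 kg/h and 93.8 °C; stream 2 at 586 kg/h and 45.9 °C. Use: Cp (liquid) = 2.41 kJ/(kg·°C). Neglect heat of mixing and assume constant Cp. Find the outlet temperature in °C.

T_out = 48.8 °C

Adiabatic, steady state ⇒ Σ ṁᵢCp,ᵢ(T_out − Tᵢ) = 0
T_out = Σ ṁᵢCp,ᵢTᵢ / Σ ṁᵢCp,ᵢ
      = 73481 / 1504.6 = 48.839 °C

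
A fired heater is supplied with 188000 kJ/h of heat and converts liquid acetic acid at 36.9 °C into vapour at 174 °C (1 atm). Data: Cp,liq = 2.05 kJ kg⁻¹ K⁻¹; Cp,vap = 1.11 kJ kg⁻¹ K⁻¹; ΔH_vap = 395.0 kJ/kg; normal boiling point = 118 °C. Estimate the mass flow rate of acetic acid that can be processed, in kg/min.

ṁ = 5.03 kg/min

Δh = 2.05×(118−36.9) + 395.0 + 1.11×(174−118) = 623.41 kJ/kg
Q = 188000 kJ/h = 52.222 kJ/s = 3133.3 kJ/min
ṁ = Q/Δh = 3133.3 / 623.41 = 5.0261 kg/min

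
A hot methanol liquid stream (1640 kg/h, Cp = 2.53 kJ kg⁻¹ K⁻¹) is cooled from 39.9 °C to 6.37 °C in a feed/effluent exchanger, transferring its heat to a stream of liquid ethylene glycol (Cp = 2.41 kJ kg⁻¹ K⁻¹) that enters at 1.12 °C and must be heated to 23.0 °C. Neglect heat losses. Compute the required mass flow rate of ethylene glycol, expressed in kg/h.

ṁ_c = 2640 kg/h

Heat released by hot stream: Q = 1640 × 2.53 × (39.9 − 6.37) = 139120 kJ/h
Energy balance on cold side (adiabatic exchanger): Q = ṁ_c·Cp_c·(T_c,out − T_c,in)
ṁ_c = 139120 / [2.41 × (23.0 − 1.12)] = 2638.4 kg/h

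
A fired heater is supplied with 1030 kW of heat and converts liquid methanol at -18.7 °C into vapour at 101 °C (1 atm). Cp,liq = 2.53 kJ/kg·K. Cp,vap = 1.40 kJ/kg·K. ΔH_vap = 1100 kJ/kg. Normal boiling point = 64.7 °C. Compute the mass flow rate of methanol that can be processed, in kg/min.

ṁ = 45.4 kg/min

Δh = 2.53×(64.7−-18.7) + 1100 + 1.40×(101−64.7) = 1361.8 kJ/kg
Q = 1030 kW = 1030 kJ/s = 61800 kJ/min
ṁ = Q/Δh = 61800 / 1361.8 = 45.38 kg/min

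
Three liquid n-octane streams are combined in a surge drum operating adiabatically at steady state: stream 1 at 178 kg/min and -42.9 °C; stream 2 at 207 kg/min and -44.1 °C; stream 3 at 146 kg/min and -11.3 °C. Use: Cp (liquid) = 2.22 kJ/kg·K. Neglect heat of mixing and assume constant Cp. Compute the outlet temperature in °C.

T_out = -34.7 °C

Adiabatic, steady state ⇒ Σ ṁᵢCp,ᵢ(T_out − Tᵢ) = 0
Σ ṁᵢCp,ᵢTᵢ = 178×2.22×-42.9 + 207×2.22×-44.1 + 146×2.22×-11.3 = -40881
Σ ṁᵢCp,ᵢ = 178×2.22 + 207×2.22 + 146×2.22 = 1178.8
T_out = -40881 / 1178.8 = -34.679 °C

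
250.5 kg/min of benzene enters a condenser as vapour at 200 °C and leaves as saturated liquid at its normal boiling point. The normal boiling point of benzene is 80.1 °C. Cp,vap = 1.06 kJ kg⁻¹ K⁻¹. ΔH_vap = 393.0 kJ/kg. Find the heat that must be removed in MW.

vapour 200→80.1 °C: -127.09 kJ/kg
condensation at 80.1 °C: -393 kJ/kg
Δh = -127.09 + -393 = -520.09 kJ/kg
Q = ṁ·Δh = 250.5 kg/min × -520.09 kJ/kg = -130280 kJ/min
|Q| = 2171.4 kW = 2.1714 MW

Q_c = 2.17 MW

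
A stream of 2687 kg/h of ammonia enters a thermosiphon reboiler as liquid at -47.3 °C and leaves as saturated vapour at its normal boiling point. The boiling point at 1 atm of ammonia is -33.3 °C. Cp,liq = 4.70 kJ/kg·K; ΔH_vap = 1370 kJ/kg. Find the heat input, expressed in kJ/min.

Q = 64300 kJ/min

liquid -47.3→-33.3 °C: 65.8 kJ/kg
vaporisation at -33.3 °C: 1370 kJ/kg
Δh = 65.8 + 1370 = 1435.8 kJ/kg
Q = ṁ·Δh = 2687 kg/h × 1435.8 kJ/kg = 3.858e+06 kJ/h
|Q| = 1071.7 kW = 64300 kJ/min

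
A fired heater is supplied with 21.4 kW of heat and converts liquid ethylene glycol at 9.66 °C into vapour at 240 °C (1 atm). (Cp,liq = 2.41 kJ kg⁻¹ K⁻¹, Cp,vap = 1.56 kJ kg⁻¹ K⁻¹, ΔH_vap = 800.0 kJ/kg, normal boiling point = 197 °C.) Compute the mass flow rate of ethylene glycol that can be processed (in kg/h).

ṁ = 58.4 kg/h

Δh = 2.41×(197−9.66) + 800.0 + 1.56×(240−197) = 1318.6 kJ/kg
Q = 21.4 kW = 21.4 kJ/s = 77040 kJ/h
ṁ = Q/Δh = 77040 / 1318.6 = 58.427 kg/h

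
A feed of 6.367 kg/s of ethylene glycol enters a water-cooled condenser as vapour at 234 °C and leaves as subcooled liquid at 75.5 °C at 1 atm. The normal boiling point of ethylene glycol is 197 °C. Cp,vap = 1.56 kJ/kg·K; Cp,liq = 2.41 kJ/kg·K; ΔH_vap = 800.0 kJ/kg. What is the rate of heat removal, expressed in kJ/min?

vapour 234→197 °C: -57.72 kJ/kg
condensation at 197 °C: -800 kJ/kg
liquid 197→75.5 °C: -292.81 kJ/kg
Δh = -57.72 + -800 + -292.81 = -1150.5 kJ/kg
Q = ṁ·Δh = 6.367 kg/s × -1150.5 kJ/kg = -7325.5 kJ/s
|Q| = 7325.5 kW = 439530 kJ/min

Q_c = 440000 kJ/min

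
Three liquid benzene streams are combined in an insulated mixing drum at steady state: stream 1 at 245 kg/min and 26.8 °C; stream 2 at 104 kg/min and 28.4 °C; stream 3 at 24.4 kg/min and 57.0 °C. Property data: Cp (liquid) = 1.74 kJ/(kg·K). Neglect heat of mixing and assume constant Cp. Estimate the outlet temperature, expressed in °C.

T_out = 29.2 °C

Energy balance with Q = 0: Σ ṁᵢCp,ᵢ(T_out − Tᵢ) = 0
Σ ṁᵢCp,ᵢTᵢ = 245×1.74×26.8 + 104×1.74×28.4 + 24.4×1.74×57.0 = 18984
Σ ṁᵢCp,ᵢ = 245×1.74 + 104×1.74 + 24.4×1.74 = 649.72
T_out = 18984 / 649.72 = 29.219 °C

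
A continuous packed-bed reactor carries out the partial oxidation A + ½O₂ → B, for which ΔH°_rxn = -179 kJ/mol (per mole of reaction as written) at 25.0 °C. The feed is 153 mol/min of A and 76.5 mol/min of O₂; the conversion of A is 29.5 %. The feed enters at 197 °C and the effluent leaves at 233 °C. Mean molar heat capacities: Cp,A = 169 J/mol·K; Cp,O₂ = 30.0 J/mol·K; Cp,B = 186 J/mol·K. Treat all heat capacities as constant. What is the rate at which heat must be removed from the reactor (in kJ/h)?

Q_out = 423000 kJ/h

Extent of reaction ξ = 0.295 × 153 = 45.135 mol/min
Reaction term: ξ·ΔH°_rxn = 45.135 × -179 = -8079.2 kJ/min
Sensible, feed 197→25 °C: -4842.1 kJ/min
Outlet flows (mol/min): A 107.87, O₂ 53.933, B 45.135
Sensible, products 25→233 °C: 5874.4 kJ/min
Q = ΔH = -7046.9 kJ/min = -117.45 kW
Heat removed = 422820 kJ/h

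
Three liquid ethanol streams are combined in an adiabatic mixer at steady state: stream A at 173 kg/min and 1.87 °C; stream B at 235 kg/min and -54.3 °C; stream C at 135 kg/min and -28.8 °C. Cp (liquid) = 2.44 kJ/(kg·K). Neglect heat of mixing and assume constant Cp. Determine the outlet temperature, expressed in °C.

T_out = -30.1 °C

No heat crosses the boundary, so H_out = H_in.
T_out = Σ ṁᵢCp,ᵢTᵢ / Σ ṁᵢCp,ᵢ
      = -39833 / 1324.9 = -30.064 °C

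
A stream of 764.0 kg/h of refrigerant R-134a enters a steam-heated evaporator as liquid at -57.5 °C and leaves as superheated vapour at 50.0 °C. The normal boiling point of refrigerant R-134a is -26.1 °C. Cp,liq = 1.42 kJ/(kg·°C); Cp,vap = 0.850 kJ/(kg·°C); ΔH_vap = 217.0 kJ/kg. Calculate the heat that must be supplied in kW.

Q = 69.2 kW

liquid -57.5→-26.1 °C: 44.588 kJ/kg
vaporisation at -26.1 °C: 217 kJ/kg
vapour -26.1→50.0 °C: 64.685 kJ/kg
Δh = 44.588 + 217 + 64.685 = 326.27 kJ/kg
Q = ṁ·Δh = 764.0 kg/h × 326.27 kJ/kg = 249270 kJ/h
|Q| = 69.242 kW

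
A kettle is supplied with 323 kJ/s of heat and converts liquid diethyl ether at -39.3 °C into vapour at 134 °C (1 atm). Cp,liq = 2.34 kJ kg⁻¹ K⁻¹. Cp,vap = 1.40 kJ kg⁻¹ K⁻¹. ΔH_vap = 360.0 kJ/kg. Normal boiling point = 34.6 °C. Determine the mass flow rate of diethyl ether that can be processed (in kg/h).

ṁ = 1730 kg/h

Δh = 2.34×(34.6−-39.3) + 360.0 + 1.40×(134−34.6) = 672.09 kJ/kg
Q = 323 kJ/s = 323 kJ/s = 1.1628e+06 kJ/h
ṁ = Q/Δh = 1.1628e+06 / 672.09 = 1730.1 kg/h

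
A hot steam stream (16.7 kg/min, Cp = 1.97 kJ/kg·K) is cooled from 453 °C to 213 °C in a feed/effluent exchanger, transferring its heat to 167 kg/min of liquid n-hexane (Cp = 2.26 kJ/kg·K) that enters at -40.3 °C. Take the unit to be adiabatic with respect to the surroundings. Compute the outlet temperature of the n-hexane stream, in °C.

T_c,out = -19.4 °C

Heat released by hot stream: Q = 16.7 × 1.97 × (453 − 213) = 7895.8 kJ/min
Energy balance on cold side (adiabatic exchanger): Q = ṁ_c·Cp_c·(T_c,out − T_c,in)
T_c,out = -40.3 + 7895.8/(167 × 2.26) = -19.38 °C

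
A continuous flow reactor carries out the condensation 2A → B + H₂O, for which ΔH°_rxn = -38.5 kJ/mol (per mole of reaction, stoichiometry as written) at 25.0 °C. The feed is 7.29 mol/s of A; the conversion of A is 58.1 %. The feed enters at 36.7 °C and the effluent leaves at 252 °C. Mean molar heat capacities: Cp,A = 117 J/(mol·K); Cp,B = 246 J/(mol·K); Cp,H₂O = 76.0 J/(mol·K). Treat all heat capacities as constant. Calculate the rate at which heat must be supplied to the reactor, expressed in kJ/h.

Q_in = 520000 kJ/h

Extent of reaction ξ = 0.581 × 7.29 / 2 = 2.1177 mol/s
Reaction term: ξ·ΔH°_rxn = 2.1177 × -38.5 = -81.533 kJ/s
Sensible, feed 36.7→25 °C: -9.9793 kJ/s
Outlet flows (mol/s): A 3.0545, B 2.1177, H₂O 2.1177
Sensible, products 25→252 °C: 235.92 kJ/s
Q = ΔH = 144.41 kJ/s = 144.41 kW
Heat supplied = 519860 kJ/h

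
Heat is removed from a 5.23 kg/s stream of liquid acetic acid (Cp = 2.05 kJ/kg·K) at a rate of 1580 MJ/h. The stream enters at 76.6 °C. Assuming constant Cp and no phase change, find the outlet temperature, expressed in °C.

T_out = 35.7 °C

Q = 1580 MJ/h = 438.89 kJ/s
ΔT = Q/(ṁ·Cp) = 438.89/(5.23×2.05) = 40.935 K
T_out = 76.6 − 40.935 = 35.665 °C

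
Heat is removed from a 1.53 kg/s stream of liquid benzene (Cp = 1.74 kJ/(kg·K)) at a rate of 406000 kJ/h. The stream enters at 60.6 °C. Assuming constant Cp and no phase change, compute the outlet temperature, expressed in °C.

T_out = 18.2 °C

Q = 406000 kJ/h = 112.78 kJ/s
ΔT = Q/(ṁ·Cp) = 112.78/(1.53×1.74) = 42.363 K
T_out = 60.6 − 42.363 = 18.237 °C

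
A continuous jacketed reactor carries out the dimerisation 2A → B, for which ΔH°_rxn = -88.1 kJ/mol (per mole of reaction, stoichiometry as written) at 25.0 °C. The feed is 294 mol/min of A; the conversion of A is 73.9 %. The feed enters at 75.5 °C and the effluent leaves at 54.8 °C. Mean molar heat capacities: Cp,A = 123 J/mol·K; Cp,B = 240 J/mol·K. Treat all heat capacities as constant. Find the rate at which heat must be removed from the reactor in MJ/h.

Extent of reaction ξ = 0.739 × 294 / 2 = 108.63 mol/min
Reaction term: ξ·ΔH°_rxn = 108.63 × -88.1 = -9570.6 kJ/min
Sensible, feed 75.5→25 °C: -1826.2 kJ/min
Outlet flows (mol/min): A 76.734, B 108.63
Sensible, products 25→54.8 °C: 1058.2 kJ/min
Q = ΔH = -10339 kJ/min = -172.31 kW
Heat removed = 620.31 MJ/h

Q_out = 620 MJ/h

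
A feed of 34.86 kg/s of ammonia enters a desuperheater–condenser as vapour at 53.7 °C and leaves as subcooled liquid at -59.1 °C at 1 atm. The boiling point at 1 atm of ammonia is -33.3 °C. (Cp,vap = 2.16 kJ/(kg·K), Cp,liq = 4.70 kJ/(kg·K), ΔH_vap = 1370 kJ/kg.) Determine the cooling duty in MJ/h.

vapour 53.7→-33.3 °C: -187.92 kJ/kg
condensation at -33.3 °C: -1370 kJ/kg
liquid -33.3→-59.1 °C: -121.26 kJ/kg
Δh = -187.92 + -1370 + -121.26 = -1679.2 kJ/kg
Q = ṁ·Δh = 34.86 kg/s × -1679.2 kJ/kg = -58536 kJ/s
|Q| = 58536 kW = 210730 MJ/h

Q_c = 211000 MJ/h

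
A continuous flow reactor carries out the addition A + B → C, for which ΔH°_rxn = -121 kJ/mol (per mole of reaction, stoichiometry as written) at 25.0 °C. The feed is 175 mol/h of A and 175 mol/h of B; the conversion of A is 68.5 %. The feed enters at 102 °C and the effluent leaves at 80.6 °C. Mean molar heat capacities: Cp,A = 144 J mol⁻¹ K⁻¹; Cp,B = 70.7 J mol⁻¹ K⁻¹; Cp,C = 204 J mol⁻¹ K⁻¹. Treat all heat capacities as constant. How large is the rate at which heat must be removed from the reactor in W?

Extent of reaction ξ = 0.685 × 175 = 119.88 mol/h
Reaction term: ξ·ΔH°_rxn = 119.88 × -121 = -14505 kJ/h
Sensible, feed 102→25 °C: -2893.1 kJ/h
Outlet flows (mol/h): A 55.125, B 55.125, C 119.88
Sensible, products 25→80.6 °C: 2017.7 kJ/h
Q = ΔH = -15380 kJ/h = -4.2723 kW
Heat removed = 4272.3 W

Q_out = 4270 W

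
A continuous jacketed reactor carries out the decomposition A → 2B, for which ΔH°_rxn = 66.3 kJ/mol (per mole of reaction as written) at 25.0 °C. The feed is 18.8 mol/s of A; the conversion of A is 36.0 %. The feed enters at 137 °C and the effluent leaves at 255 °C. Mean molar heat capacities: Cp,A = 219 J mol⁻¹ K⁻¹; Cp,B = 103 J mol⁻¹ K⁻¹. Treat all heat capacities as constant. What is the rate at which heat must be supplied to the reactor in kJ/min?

Extent of reaction ξ = 0.360 × 18.8 = 6.768 mol/s
Reaction term: ξ·ΔH°_rxn = 6.768 × 66.3 = 448.72 kJ/s
Sensible, feed 137→25 °C: -461.13 kJ/s
Outlet flows (mol/s): A 12.032, B 13.536
Sensible, products 25→255 °C: 926.72 kJ/s
Q = ΔH = 914.31 kJ/s = 914.31 kW
Heat supplied = 54859 kJ/min

Q_in = 54900 kJ/min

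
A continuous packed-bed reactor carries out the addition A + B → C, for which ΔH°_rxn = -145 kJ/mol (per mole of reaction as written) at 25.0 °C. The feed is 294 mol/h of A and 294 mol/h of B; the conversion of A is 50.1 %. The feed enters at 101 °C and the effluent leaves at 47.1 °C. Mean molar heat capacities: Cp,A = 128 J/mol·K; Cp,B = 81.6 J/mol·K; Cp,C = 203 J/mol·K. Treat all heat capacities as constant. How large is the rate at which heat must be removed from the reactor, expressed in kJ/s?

Extent of reaction ξ = 0.501 × 294 = 147.29 mol/h
Reaction term: ξ·ΔH°_rxn = 147.29 × -145 = -21358 kJ/h
Sensible, feed 101→25 °C: -4683.3 kJ/h
Outlet flows (mol/h): A 146.71, B 146.71, C 147.29
Sensible, products 25→47.1 °C: 1340.4 kJ/h
Q = ΔH = -24701 kJ/h = -6.8613 kW
Heat removed = 6.8613 kJ/s

Q_out = 6.86 kJ/s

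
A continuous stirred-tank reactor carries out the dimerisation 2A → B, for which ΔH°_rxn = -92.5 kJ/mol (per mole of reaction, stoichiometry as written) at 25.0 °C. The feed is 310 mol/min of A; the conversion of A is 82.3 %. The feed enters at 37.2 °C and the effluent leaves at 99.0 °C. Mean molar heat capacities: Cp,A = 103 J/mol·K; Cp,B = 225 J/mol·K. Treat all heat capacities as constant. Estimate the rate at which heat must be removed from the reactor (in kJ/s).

Extent of reaction ξ = 0.823 × 310 / 2 = 127.56 mol/min
Reaction term: ξ·ΔH°_rxn = 127.56 × -92.5 = -11800 kJ/min
Sensible, feed 37.2→25 °C: -389.55 kJ/min
Outlet flows (mol/min): A 54.87, B 127.56
Sensible, products 25→99.0 °C: 2542.2 kJ/min
Q = ΔH = -9647.1 kJ/min = -160.79 kW
Heat removed = 160.79 kJ/s

Q_out = 161 kJ/s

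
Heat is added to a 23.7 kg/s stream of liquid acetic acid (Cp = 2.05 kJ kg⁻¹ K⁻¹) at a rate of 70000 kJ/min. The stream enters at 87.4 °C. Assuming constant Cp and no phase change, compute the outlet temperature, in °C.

Q = 70000 kJ/min = 1166.7 kJ/s
ΔT = Q/(ṁ·Cp) = 1166.7/(23.7×2.05) = 24.013 K
T_out = 87.4 + 24.013 = 111.41 °C

T_out = 111 °C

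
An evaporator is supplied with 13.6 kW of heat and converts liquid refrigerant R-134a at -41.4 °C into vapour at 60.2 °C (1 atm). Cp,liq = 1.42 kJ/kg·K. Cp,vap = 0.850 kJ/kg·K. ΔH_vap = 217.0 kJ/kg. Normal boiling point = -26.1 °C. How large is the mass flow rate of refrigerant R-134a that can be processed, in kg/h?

Δh = 1.42×(-26.1−-41.4) + 217.0 + 0.850×(60.2−-26.1) = 312.08 kJ/kg
Q = 13.6 kW = 13.6 kJ/s = 48960 kJ/h
ṁ = Q/Δh = 48960 / 312.08 = 156.88 kg/h

ṁ = 157 kg/h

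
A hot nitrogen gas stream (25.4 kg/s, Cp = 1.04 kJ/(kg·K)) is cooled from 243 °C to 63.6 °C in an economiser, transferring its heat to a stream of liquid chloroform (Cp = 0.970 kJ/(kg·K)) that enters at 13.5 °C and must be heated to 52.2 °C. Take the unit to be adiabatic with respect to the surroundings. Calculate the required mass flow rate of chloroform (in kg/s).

ṁ_c = 126 kg/s

Heat released by hot stream: Q = 25.4 × 1.04 × (243 − 63.6) = 4739 kJ/s
Energy balance on cold side (adiabatic exchanger): Q = ṁ_c·Cp_c·(T_c,out − T_c,in)
ṁ_c = 4739 / [0.970 × (52.2 − 13.5)] = 126.24 kg/s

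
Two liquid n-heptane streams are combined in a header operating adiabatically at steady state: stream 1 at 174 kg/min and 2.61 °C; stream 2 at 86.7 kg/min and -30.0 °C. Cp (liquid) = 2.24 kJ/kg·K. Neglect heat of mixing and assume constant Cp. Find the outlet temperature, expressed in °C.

T_out = -8.23 °C

Energy balance with Q = 0: Σ ṁᵢCp,ᵢ(T_out − Tᵢ) = 0
T_out = Σ ṁᵢCp,ᵢTᵢ / Σ ṁᵢCp,ᵢ
      = -4809 / 583.97 = -8.235 °C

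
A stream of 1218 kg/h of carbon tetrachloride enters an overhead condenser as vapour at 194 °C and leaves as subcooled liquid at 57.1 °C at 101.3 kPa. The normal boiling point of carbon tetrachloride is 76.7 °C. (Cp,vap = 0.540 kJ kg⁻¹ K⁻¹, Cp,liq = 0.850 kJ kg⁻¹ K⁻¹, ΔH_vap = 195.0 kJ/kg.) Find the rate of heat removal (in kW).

vapour 194→76.7 °C: -63.342 kJ/kg
condensation at 76.7 °C: -195 kJ/kg
liquid 76.7→57.1 °C: -16.66 kJ/kg
Δh = -63.342 + -195 + -16.66 = -275 kJ/kg
Q = ṁ·Δh = 1218 kg/h × -275 kJ/kg = -334950 kJ/h
|Q| = 93.042 kW

Q_c = 93.0 kW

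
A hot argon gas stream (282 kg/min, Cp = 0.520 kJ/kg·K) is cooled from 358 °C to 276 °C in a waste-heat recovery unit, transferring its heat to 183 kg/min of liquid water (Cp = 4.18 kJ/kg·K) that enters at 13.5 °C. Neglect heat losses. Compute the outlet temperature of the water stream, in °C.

T_c,out = 29.2 °C

Heat released by hot stream: Q = 282 × 0.520 × (358 − 276) = 12024 kJ/min
Energy balance on cold side (adiabatic exchanger): Q = ṁ_c·Cp_c·(T_c,out − T_c,in)
T_c,out = 13.5 + 12024/(183 × 4.18) = 29.22 °C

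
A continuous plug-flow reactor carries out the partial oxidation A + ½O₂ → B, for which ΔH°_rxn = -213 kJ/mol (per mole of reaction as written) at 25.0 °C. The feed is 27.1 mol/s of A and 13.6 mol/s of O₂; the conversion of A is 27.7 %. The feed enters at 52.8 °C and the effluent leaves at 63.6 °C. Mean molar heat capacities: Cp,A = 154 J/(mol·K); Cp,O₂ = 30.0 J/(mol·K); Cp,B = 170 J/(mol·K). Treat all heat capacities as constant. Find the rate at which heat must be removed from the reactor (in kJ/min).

Q_out = 92900 kJ/min

Extent of reaction ξ = 0.277 × 27.1 = 7.5067 mol/s
Reaction term: ξ·ΔH°_rxn = 7.5067 × -213 = -1598.9 kJ/s
Sensible, feed 52.8→25 °C: -127.36 kJ/s
Outlet flows (mol/s): A 19.593, O₂ 9.8466, B 7.5067
Sensible, products 25→63.6 °C: 177.13 kJ/s
Q = ΔH = -1549.2 kJ/s = -1549.2 kW
Heat removed = 92949 kJ/min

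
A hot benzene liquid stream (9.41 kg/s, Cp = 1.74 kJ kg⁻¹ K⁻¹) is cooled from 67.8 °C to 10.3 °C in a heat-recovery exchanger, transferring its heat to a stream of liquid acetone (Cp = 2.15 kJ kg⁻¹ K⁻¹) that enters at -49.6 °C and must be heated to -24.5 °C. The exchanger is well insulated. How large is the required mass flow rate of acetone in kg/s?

Heat released by hot stream: Q = 9.41 × 1.74 × (67.8 − 10.3) = 941.47 kJ/s
Energy balance on cold side (adiabatic exchanger): Q = ṁ_c·Cp_c·(T_c,out − T_c,in)
ṁ_c = 941.47 / [2.15 × (-24.5 − -49.6)] = 17.446 kg/s

ṁ_c = 17.4 kg/s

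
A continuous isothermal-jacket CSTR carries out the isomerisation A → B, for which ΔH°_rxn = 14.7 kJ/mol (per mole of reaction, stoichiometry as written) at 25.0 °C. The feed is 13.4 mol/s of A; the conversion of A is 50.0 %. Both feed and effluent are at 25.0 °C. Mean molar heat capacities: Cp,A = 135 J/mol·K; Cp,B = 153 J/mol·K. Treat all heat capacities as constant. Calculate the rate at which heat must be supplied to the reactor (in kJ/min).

Extent of reaction ξ = 0.500 × 13.4 = 6.7 mol/s
Reaction term: ξ·ΔH°_rxn = 6.7 × 14.7 = 98.49 kJ/s
Q = ΔH = 98.49 kJ/s = 98.49 kW
Heat supplied = 5909.4 kJ/min

Q_in = 5910 kJ/min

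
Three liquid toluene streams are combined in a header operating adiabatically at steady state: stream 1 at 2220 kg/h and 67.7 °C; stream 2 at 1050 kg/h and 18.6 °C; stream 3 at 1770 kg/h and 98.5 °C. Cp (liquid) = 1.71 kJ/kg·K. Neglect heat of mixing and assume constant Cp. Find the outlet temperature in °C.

T_out = 68.3 °C

Energy balance with Q = 0: Σ ṁᵢCp,ᵢ(T_out − Tᵢ) = 0
Σ ṁᵢCp,ᵢTᵢ = 2220×1.71×67.7 + 1050×1.71×18.6 + 1770×1.71×98.5 = 588530
Σ ṁᵢCp,ᵢ = 2220×1.71 + 1050×1.71 + 1770×1.71 = 8618.4
T_out = 588530 / 8618.4 = 68.288 °C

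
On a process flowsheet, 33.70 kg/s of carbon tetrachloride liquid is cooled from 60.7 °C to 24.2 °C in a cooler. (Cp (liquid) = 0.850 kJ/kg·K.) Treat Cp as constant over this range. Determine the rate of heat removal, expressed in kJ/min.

Q = ṁ·Cp·ΔT = 33.70 × 0.850 × (24.2 − 60.7) = -1045.5 kJ/s
Cooling duty = 62733 kJ/min

Q_c = 62700 kJ/min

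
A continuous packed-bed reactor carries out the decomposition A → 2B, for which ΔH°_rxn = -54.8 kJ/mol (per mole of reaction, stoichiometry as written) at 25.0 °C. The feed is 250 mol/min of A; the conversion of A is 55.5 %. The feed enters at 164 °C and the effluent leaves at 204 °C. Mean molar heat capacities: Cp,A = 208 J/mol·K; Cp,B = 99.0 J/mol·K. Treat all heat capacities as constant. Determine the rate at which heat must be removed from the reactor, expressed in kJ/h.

Q_out = 346000 kJ/h

Extent of reaction ξ = 0.555 × 250 = 138.75 mol/min
Reaction term: ξ·ΔH°_rxn = 138.75 × -54.8 = -7603.5 kJ/min
Sensible, feed 164→25 °C: -7228 kJ/min
Outlet flows (mol/min): A 111.25, B 277.5
Sensible, products 25→204 °C: 9059.6 kJ/min
Q = ΔH = -5771.9 kJ/min = -96.198 kW
Heat removed = 346310 kJ/h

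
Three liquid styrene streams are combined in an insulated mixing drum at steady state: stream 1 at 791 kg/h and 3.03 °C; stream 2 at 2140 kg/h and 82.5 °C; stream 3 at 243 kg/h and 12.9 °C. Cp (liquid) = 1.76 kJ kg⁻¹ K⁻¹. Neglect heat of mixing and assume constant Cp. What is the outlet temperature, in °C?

T_out = 57.4 °C

No heat crosses the boundary, so H_out = H_in.
Σ ṁᵢCp,ᵢTᵢ = 791×1.76×3.03 + 2140×1.76×82.5 + 243×1.76×12.9 = 320460
Σ ṁᵢCp,ᵢ = 791×1.76 + 2140×1.76 + 243×1.76 = 5586.2
T_out = 320460 / 5586.2 = 57.367 °C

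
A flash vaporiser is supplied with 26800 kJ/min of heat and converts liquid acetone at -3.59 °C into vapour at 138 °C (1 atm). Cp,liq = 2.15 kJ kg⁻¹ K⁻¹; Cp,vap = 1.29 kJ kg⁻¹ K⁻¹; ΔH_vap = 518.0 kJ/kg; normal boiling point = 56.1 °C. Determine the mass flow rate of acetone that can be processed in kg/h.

ṁ = 2140 kg/h

Δh = 2.15×(56.1−-3.59) + 518.0 + 1.29×(138−56.1) = 751.98 kJ/kg
Q = 26800 kJ/min = 446.67 kJ/s = 1.608e+06 kJ/h
ṁ = Q/Δh = 1.608e+06 / 751.98 = 2138.3 kg/h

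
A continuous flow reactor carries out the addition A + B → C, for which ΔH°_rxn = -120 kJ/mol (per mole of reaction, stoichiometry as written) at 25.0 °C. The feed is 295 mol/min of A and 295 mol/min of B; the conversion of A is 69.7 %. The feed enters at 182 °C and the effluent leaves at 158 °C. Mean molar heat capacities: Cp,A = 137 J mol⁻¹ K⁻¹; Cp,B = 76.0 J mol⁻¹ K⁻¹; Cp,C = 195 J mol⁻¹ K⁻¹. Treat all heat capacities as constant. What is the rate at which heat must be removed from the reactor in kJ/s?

Q_out = 445 kJ/s

Extent of reaction ξ = 0.697 × 295 = 205.61 mol/min
Reaction term: ξ·ΔH°_rxn = 205.61 × -120 = -24674 kJ/min
Sensible, feed 182→25 °C: -9865.1 kJ/min
Outlet flows (mol/min): A 89.385, B 89.385, C 205.61
Sensible, products 25→158 °C: 7864.8 kJ/min
Q = ΔH = -26674 kJ/min = -444.57 kW
Heat removed = 444.57 kJ/s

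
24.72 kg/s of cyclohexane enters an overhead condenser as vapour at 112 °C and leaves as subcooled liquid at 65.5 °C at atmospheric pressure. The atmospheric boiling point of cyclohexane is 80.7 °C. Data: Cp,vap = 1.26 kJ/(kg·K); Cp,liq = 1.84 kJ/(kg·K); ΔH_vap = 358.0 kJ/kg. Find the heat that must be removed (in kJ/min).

vapour 112→80.7 °C: -39.438 kJ/kg
condensation at 80.7 °C: -358 kJ/kg
liquid 80.7→65.5 °C: -27.968 kJ/kg
Δh = -39.438 + -358 + -27.968 = -425.41 kJ/kg
Q = ṁ·Δh = 24.72 kg/s × -425.41 kJ/kg = -10516 kJ/s
|Q| = 10516 kW = 630960 kJ/min

Q_c = 631000 kJ/min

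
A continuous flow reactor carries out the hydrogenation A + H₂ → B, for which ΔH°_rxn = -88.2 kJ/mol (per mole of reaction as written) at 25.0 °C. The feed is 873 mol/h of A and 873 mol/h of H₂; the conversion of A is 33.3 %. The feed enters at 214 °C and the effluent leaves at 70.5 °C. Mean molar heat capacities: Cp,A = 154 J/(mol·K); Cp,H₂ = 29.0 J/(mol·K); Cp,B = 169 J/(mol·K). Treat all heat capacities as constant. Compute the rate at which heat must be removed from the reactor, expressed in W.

Q_out = 13500 W

Extent of reaction ξ = 0.333 × 873 = 290.71 mol/h
Reaction term: ξ·ΔH°_rxn = 290.71 × -88.2 = -25641 kJ/h
Sensible, feed 214→25 °C: -30194 kJ/h
Outlet flows (mol/h): A 582.29, H₂ 582.29, B 290.71
Sensible, products 25→70.5 °C: 7083.9 kJ/h
Q = ΔH = -48751 kJ/h = -13.542 kW
Heat removed = 13542 W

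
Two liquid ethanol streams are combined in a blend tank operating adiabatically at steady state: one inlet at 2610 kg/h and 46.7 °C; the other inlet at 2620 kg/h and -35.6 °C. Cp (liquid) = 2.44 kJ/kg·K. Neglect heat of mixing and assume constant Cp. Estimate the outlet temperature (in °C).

T_out = 5.47 °C

Energy balance with Q = 0: Σ ṁᵢCp,ᵢ(T_out − Tᵢ) = 0
T_out = Σ ṁᵢCp,ᵢTᵢ / Σ ṁᵢCp,ᵢ
      = 69821 / 12761 = 5.4713 °C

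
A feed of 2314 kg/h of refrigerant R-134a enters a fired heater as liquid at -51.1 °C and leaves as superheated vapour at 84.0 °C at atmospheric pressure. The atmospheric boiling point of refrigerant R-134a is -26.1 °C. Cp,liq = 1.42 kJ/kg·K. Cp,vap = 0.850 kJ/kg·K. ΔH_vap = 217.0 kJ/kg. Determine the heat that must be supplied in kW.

Q = 222 kW

liquid -51.1→-26.1 °C: 35.5 kJ/kg
vaporisation at -26.1 °C: 217 kJ/kg
vapour -26.1→84.0 °C: 93.585 kJ/kg
Δh = 35.5 + 217 + 93.585 = 346.08 kJ/kg
Q = ṁ·Δh = 2314 kg/h × 346.08 kJ/kg = 800840 kJ/h
|Q| = 222.46 kW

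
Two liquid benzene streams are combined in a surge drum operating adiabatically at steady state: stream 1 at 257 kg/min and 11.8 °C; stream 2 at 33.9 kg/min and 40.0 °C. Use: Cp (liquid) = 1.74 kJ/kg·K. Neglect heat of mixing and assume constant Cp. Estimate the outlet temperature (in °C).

T_out = 15.1 °C

Adiabatic, steady state ⇒ Σ ṁᵢCp,ᵢ(T_out − Tᵢ) = 0
T_out = Σ ṁᵢCp,ᵢTᵢ / Σ ṁᵢCp,ᵢ
      = 7636.2 / 506.17 = 15.086 °C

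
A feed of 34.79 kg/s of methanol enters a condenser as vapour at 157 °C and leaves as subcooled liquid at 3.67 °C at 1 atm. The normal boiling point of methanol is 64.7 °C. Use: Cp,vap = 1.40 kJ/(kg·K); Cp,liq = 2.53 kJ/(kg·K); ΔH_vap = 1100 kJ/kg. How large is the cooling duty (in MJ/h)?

Q_c = 173000 MJ/h

vapour 157→64.7 °C: -129.22 kJ/kg
condensation at 64.7 °C: -1100 kJ/kg
liquid 64.7→3.67 °C: -154.41 kJ/kg
Δh = -129.22 + -1100 + -154.41 = -1383.6 kJ/kg
Q = ṁ·Δh = 34.79 kg/s × -1383.6 kJ/kg = -48136 kJ/s
|Q| = 48136 kW = 173290 MJ/h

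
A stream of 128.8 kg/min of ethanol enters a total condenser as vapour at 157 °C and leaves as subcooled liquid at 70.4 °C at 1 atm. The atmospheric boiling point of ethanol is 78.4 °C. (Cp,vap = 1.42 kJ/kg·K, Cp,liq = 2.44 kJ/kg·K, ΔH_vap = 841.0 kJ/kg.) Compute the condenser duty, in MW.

Q_c = 2.09 MW

vapour 157→78.4 °C: -111.61 kJ/kg
condensation at 78.4 °C: -841 kJ/kg
liquid 78.4→70.4 °C: -19.52 kJ/kg
Δh = -111.61 + -841 + -19.52 = -972.13 kJ/kg
Q = ṁ·Δh = 128.8 kg/min × -972.13 kJ/kg = -125210 kJ/min
|Q| = 2086.8 kW = 2.0868 MW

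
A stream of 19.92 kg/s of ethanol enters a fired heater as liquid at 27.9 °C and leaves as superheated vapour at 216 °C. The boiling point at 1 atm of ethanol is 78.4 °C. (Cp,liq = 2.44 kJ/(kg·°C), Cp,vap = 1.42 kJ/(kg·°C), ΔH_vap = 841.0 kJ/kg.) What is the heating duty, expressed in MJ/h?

liquid 27.9→78.4 °C: 123.22 kJ/kg
vaporisation at 78.4 °C: 841 kJ/kg
vapour 78.4→216 °C: 195.39 kJ/kg
Δh = 123.22 + 841 + 195.39 = 1159.6 kJ/kg
Q = ṁ·Δh = 19.92 kg/s × 1159.6 kJ/kg = 23099 kJ/s
|Q| = 23099 kW = 83158 MJ/h

Q = 83200 MJ/h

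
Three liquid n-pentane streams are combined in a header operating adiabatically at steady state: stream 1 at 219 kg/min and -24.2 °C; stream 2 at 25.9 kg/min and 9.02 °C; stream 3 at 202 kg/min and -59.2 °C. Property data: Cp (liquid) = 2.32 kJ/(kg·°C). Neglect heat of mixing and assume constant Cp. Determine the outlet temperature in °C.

T_out = -38.1 °C

Adiabatic, steady state ⇒ Σ ṁᵢCp,ᵢ(T_out − Tᵢ) = 0
Σ ṁᵢCp,ᵢTᵢ = 219×2.32×-24.2 + 25.9×2.32×9.02 + 202×2.32×-59.2 = -39497
Σ ṁᵢCp,ᵢ = 219×2.32 + 25.9×2.32 + 202×2.32 = 1036.8
T_out = -39497 / 1036.8 = -38.095 °C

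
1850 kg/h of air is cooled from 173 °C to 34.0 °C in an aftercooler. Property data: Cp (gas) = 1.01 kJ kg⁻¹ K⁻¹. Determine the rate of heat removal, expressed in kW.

Q = ṁ·Cp·ΔT = 1850 × 1.01 × (34.0 − 173) = -259720 kJ/h
Converting: 259720 / 3600 s = 72.145 kW

Q_c = 72.1 kW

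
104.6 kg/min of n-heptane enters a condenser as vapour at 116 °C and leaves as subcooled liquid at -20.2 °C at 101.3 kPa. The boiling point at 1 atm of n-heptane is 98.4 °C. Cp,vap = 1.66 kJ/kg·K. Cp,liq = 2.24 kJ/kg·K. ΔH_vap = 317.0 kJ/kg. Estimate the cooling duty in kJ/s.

Q_c = 1070 kJ/s

vapour 116→98.4 °C: -29.216 kJ/kg
condensation at 98.4 °C: -317 kJ/kg
liquid 98.4→-20.2 °C: -265.66 kJ/kg
Δh = -29.216 + -317 + -265.66 = -611.88 kJ/kg
Q = ṁ·Δh = 104.6 kg/min × -611.88 kJ/kg = -64003 kJ/min
|Q| = 1066.7 kW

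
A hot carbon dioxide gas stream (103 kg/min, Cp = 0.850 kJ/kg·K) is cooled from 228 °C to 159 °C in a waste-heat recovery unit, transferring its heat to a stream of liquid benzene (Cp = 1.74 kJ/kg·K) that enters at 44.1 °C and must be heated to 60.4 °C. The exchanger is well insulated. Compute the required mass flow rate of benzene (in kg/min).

ṁ_c = 213 kg/min

Heat released by hot stream: Q = 103 × 0.850 × (228 − 159) = 6040.9 kJ/min
Energy balance on cold side (adiabatic exchanger): Q = ṁ_c·Cp_c·(T_c,out − T_c,in)
ṁ_c = 6040.9 / [1.74 × (60.4 − 44.1)] = 212.99 kg/min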